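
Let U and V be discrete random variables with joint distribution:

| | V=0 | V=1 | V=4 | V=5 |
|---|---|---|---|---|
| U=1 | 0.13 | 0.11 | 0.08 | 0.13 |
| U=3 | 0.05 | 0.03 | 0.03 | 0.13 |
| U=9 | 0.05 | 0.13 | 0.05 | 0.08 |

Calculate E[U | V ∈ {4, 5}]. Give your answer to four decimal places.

3.7200

P(V ∈ {4, 5}) = 0.50.
Summing U·P(U=x,V=y) over the conditioning event gives 1.86.
E[U | V ∈ {4, 5}] = (1.86) / (0.50) = 3.7200.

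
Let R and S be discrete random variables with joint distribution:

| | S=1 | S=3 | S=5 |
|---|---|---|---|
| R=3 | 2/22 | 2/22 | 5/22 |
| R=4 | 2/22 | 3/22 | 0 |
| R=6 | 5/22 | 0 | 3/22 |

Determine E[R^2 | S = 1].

230/9

P(S = 1) = 9/22.
Σ R^2·P over the event = 9·(2/22) + 16·(2/22) + 36·(5/22) = 115/11.
E[R^2 | S = 1] = (115/11) / (9/22) = 230/9.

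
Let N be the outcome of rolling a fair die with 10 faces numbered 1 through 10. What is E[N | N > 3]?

Given N > 3, N is equally likely to be any of {4, 5, 6, 7, 8, 9, 10}.
E[N | N > 3] = (4 + 5 + 6 + 7 + 8 + 9 + 10) / 7 = 7.

7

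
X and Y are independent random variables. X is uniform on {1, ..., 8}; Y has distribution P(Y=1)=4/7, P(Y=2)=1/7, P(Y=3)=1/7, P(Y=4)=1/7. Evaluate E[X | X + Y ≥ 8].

P(X + Y ≥ 8) = 5/14.
Summing X·P(x,y) over outcomes with X + Y ≥ 8 gives 137/56.
E[X | X + Y ≥ 8] = (137/56) / (5/14) = 137/20.

137/20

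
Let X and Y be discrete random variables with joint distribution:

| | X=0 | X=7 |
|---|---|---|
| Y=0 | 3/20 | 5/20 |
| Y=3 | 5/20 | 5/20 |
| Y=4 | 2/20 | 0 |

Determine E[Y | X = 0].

P(X = 0) = 1/2.
Σ Y·P over the event = 0·(3/20) + 3·(5/20) + 4·(2/20) = 23/20.
E[Y | X = 0] = (23/20) / (1/2) = 23/10.

23/10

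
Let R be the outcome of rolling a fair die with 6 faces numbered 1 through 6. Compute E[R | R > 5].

6

Given R > 5, R is equally likely to be any of {6}.
E[R | R > 5] = (6) / 1 = 6.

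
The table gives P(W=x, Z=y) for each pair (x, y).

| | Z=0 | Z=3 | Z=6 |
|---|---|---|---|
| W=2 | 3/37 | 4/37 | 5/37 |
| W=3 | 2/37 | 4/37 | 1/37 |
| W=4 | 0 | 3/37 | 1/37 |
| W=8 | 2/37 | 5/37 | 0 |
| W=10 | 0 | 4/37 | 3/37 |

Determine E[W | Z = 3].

28/5

P(Z = 3) = 20/37.
Σ W·P over the event = 2·(4/37) + 3·(4/37) + 4·(3/37) + 8·(5/37) + 10·(4/37) = 112/37.
E[W | Z = 3] = (112/37) / (20/37) = 28/5.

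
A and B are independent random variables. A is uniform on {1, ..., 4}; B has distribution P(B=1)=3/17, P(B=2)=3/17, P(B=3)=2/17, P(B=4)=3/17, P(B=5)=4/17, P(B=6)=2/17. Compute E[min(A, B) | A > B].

P(A > B) = 1/4.
Summing min(A,B)·P(x,y) over outcomes with A > B gives 27/68.
E[min(A, B) | A > B] = (27/68) / (1/4) = 27/17.

27/17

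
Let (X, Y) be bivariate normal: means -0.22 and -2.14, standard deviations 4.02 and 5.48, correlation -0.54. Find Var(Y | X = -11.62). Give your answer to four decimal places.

21.2735

For a bivariate normal, Var(Y | X=x) = σ_Y²(1 − ρ²).
Var(Y | X=-11.62) = (5.48)²·(1 − (-0.54)²) = 30.0304·0.7084 = 21.2735.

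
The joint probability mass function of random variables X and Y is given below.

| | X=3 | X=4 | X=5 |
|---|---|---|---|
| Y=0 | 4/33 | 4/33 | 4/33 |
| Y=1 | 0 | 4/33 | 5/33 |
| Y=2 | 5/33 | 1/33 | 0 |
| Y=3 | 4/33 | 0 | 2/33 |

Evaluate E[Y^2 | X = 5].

23/11

P(X = 5) = 1/3.
Σ Y^2·P over the event = 0·(4/33) + 1·(5/33) + 9·(2/33) = 23/33.
E[Y^2 | X = 5] = (23/33) / (1/3) = 23/11.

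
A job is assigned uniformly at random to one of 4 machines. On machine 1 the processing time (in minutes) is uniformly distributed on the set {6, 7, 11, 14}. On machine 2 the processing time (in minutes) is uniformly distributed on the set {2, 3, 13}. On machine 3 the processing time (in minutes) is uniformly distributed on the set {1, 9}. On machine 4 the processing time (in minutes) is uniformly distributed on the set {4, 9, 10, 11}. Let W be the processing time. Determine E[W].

29/4

E[W | machine 1] = (6+7+11+14)/4 = 19/2.
E[W | machine 2] = (2+3+13)/3 = 6.
E[W | machine 3] = (1+9)/2 = 5.
E[W | machine 4] = (4+9+10+11)/4 = 17/2.
By the law of total expectation,
E[W] = (1/4)·(19/2) + (1/4)·(6) + (1/4)·(5) + (1/4)·(17/2) = 29/4.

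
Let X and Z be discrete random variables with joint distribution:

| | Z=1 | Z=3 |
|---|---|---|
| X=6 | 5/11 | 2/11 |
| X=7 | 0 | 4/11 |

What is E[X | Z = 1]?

6

P(Z = 1) = 5/11.
Σ X·P over the event = 6·(5/11) = 30/11.
E[X | Z = 1] = (30/11) / (5/11) = 6.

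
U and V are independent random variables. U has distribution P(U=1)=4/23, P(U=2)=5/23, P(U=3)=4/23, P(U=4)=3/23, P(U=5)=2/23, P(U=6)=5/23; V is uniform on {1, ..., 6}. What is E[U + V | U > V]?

78/11

P(U > V) = 55/138.
Summing (U+V)·P(x,y) over outcomes with U > V gives 65/23.
E[U + V | U > V] = (65/23) / (55/138) = 78/11.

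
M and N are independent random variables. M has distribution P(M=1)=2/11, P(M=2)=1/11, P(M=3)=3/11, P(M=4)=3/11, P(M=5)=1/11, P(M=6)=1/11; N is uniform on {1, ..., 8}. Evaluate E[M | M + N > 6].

107/29

P(M + N > 6) = 29/44.
Summing M·P(x,y) over outcomes with M + N > 6 gives 107/44.
E[M | M + N > 6] = (107/44) / (29/44) = 107/29.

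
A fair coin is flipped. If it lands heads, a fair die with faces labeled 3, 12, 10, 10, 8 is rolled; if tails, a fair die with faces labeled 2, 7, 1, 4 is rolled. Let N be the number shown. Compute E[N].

121/20

E[N | heads] = (3+12+10+10+8)/5 = 43/5.
E[N | tails] = (2+7+1+4)/4 = 7/2.
By the law of total expectation,
E[N] = (1/2)·(43/5) + (1/2)·(7/2) = 121/20.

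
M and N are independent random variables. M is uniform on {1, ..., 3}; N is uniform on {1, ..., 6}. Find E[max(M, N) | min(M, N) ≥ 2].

Outcomes with min(M, N) ≥ 2: (2,2), (2,3), (2,4), (2,5), (2,6), (3,2), (3,3), (3,4), (3,5), (3,6), each with probability 1/18.
E[max(M, N) | min(M, N) ≥ 2] = (2 + 3 + 4 + 5 + 6 + 3 + 3 + 4 + 5 + 6) / 10 = 41/10.

41/10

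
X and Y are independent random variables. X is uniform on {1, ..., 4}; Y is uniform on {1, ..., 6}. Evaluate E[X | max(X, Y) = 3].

P(max(X, Y) = 3) = 5/24.
Summing X·P(x,y) over outcomes with max(X, Y) = 3 gives 1/2.
E[X | max(X, Y) = 3] = (1/2) / (5/24) = 12/5.

12/5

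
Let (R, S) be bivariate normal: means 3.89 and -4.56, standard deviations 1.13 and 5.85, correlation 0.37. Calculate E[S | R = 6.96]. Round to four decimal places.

1.3205

E[S | R=x] = μ_S + ρ(σ_S/σ_R)(x − μ_R) for jointly normal variables.
E[S | R=6.96] = -4.56 + (0.37)·(5.85/1.13)·(6.96 − (3.89)) = -4.56 + (1.915487)·(3.07) = 1.3205.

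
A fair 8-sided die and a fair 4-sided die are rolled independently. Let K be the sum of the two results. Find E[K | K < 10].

80/13

P(K < 10) = 13/16.
Σ over the event: 2·1/32 + 3·1/16 + 4·3/32 + 5·1/8 + 6·1/8 + 7·1/8 + 8·1/8 + 9·1/8 = 5.
E[K | K < 10] = (5) / (13/16) = 80/13.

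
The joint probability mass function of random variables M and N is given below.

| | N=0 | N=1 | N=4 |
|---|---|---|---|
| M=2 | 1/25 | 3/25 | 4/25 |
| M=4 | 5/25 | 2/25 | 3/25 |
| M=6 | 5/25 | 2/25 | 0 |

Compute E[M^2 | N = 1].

116/7

P(N = 1) = 7/25.
Σ M^2·P over the event = 4·(3/25) + 16·(2/25) + 36·(2/25) = 116/25.
E[M^2 | N = 1] = (116/25) / (7/25) = 116/7.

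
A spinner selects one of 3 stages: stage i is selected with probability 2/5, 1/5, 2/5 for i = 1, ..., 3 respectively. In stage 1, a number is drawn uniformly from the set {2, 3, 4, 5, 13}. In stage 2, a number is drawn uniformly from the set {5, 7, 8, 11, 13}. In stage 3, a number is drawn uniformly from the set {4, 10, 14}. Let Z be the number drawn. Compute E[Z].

E[Z | stage 1] = (2+3+4+5+13)/5 = 27/5.
E[Z | stage 2] = (5+7+8+11+13)/5 = 44/5.
E[Z | stage 3] = (4+10+14)/3 = 28/3.
By the law of total expectation,
E[Z] = (2/5)·(27/5) + (1/5)·(44/5) + (2/5)·(28/3) = 574/75.

574/75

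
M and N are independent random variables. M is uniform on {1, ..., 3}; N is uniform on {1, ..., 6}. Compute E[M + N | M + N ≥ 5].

P(M + N ≥ 5) = 2/3.
Summing (M+N)·P(x,y) over outcomes with M + N ≥ 5 gives 79/18.
E[M + N | M + N ≥ 5] = (79/18) / (2/3) = 79/12.

79/12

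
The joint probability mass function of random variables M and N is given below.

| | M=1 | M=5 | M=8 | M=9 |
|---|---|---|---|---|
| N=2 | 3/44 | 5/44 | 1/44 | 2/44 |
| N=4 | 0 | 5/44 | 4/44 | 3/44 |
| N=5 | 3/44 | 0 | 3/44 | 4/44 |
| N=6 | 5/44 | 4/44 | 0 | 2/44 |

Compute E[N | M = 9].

P(M = 9) = 1/4.
Σ N·P over the event = 2·(2/44) + 4·(3/44) + 5·(4/44) + 6·(2/44) = 12/11.
E[N | M = 9] = (12/11) / (1/4) = 48/11.

48/11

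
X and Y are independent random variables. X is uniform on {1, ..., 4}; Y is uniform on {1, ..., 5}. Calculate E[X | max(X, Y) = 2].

Outcomes with max(X, Y) = 2: (1,2), (2,1), (2,2), each with probability 1/20.
E[X | max(X, Y) = 2] = (1 + 2 + 2) / 3 = 5/3.

5/3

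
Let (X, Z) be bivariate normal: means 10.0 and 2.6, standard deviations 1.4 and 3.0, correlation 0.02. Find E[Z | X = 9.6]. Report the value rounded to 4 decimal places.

The regression of Z on X has slope ρ·σ_Z/σ_X and passes through (μ_X, μ_Z).
E[Z | X=9.6] = 2.6 + (0.02)·(3.0/1.4)·(9.6 − (10.0)) = 2.6 + (0.042857)·(-0.4) = 2.5829.

2.5829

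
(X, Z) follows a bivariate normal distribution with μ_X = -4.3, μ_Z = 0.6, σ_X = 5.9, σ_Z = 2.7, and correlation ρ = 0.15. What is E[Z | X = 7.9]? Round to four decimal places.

The regression of Z on X has slope ρ·σ_Z/σ_X and passes through (μ_X, μ_Z).
E[Z | X=7.9] = 0.6 + (0.15)·(2.7/5.9)·(7.9 − (-4.3)) = 0.6 + (0.068644)·(12.2) = 1.4375.

1.4375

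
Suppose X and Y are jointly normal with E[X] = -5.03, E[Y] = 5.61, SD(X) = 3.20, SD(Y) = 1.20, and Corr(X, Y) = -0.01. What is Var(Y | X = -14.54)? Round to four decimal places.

For a bivariate normal, Var(Y | X=x) = σ_Y²(1 − ρ²).
Var(Y | X=-14.54) = (1.20)²·(1 − (-0.01)²) = 1.44·0.9999 = 1.4399.

1.4399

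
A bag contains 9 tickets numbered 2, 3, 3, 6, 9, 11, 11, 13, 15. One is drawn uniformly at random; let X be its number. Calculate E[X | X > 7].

P(X > 7) = 5/9.
Σ over the event: 9·1/9 + 11·2/9 + 13·1/9 + 15·1/9 = 59/9.
E[X | X > 7] = (59/9) / (5/9) = 59/5.

59/5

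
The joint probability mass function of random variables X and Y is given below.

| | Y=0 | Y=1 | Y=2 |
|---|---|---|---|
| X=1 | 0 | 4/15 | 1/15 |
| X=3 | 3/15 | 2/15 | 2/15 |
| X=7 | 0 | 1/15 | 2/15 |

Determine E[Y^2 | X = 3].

P(X = 3) = 7/15.
Σ Y^2·P over the event = 0·(3/15) + 1·(2/15) + 4·(2/15) = 2/3.
E[Y^2 | X = 3] = (2/3) / (7/15) = 10/7.

10/7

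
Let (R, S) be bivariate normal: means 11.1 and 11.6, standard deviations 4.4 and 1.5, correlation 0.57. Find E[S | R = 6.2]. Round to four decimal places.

For a bivariate normal, E[S | R=x] = μ_S + ρ·(σ_S/σ_R)·(x − μ_R).
E[S | R=6.2] = 11.6 + (0.57)·(1.5/4.4)·(6.2 − (11.1)) = 11.6 + (0.19432)·(-4.9) = 10.6478.

10.6478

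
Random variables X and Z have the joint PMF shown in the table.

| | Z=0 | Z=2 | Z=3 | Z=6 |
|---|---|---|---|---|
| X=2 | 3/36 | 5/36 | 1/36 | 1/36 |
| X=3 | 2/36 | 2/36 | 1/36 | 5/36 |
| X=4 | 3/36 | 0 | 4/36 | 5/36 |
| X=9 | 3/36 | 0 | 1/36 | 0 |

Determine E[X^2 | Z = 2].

38/7

P(Z = 2) = 7/36.
Summing X^2·P(X=x,Z=y) over the conditioning event gives 19/18.
E[X^2 | Z = 2] = (19/18) / (7/36) = 38/7.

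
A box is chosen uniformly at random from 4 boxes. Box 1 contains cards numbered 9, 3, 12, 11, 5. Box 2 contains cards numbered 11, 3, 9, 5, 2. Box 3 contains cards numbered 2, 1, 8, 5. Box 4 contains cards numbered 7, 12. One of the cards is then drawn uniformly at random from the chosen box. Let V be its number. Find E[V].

55/8

E[V | box 1] = (9+3+12+11+5)/5 = 8.
E[V | box 2] = (11+3+9+5+2)/5 = 6.
E[V | box 3] = (2+1+8+5)/4 = 4.
E[V | box 4] = (7+12)/2 = 19/2.
By the law of total expectation,
E[V] = (1/4)·(8) + (1/4)·(6) + (1/4)·(4) + (1/4)·(19/2) = 55/8.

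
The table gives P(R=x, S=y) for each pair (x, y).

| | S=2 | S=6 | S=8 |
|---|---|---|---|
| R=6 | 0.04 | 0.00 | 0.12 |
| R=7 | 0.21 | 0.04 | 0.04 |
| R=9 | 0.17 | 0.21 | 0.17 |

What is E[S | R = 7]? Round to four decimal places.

3.3793

P(R = 7) = 0.29.
Σ S·P over the event = 2·(0.21) + 6·(0.04) + 8·(0.04) = 0.98.
E[S | R = 7] = (0.98) / (0.29) = 3.3793.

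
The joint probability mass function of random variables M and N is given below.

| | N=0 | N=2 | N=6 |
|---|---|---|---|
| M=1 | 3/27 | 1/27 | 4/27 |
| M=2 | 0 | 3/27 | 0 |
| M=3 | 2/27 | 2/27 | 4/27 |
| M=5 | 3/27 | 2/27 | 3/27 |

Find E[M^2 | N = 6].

P(N = 6) = 11/27.
Σ M^2·P over the event = 1·(4/27) + 9·(4/27) + 25·(3/27) = 115/27.
E[M^2 | N = 6] = (115/27) / (11/27) = 115/11.

115/11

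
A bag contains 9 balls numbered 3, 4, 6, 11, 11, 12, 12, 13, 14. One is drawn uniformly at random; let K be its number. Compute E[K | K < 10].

13/3

P(K < 10) = 1/3.
Σ over the event: 3·1/9 + 4·1/9 + 6·1/9 = 13/9.
E[K | K < 10] = (13/9) / (1/3) = 13/3.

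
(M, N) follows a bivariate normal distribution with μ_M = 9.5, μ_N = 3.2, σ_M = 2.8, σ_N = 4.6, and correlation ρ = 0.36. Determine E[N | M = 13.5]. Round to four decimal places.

E[N | M=x] = μ_N + ρ(σ_N/σ_M)(x − μ_M) for jointly normal variables.
E[N | M=13.5] = 3.2 + (0.36)·(4.6/2.8)·(13.5 − (9.5)) = 3.2 + (0.59143)·(4) = 5.5657.

5.5657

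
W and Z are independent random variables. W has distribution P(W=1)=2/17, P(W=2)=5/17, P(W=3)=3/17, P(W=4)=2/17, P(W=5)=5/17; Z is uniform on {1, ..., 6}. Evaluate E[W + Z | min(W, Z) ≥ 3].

P(min(W, Z) ≥ 3) = 20/51.
Summing (W+Z)·P(x,y) over outcomes with min(W, Z) ≥ 3 gives 58/17.
E[W + Z | min(W, Z) ≥ 3] = (58/17) / (20/51) = 87/10.

87/10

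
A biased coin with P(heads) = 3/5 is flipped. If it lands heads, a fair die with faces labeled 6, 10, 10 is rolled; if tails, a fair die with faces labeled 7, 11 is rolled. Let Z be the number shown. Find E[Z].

44/5

E[Z | heads] = (6+10+10)/3 = 26/3.
E[Z | tails] = (7+11)/2 = 9.
E[Z] = (3/5)·(26/3) + (2/5)·(9) = 44/5.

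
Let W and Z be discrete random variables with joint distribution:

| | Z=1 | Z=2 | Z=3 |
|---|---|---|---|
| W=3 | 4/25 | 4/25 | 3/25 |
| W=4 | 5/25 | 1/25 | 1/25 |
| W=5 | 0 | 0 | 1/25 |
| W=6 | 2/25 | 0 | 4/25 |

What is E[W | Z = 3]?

P(Z = 3) = 9/25.
Σ W·P over the event = 3·(3/25) + 4·(1/25) + 5·(1/25) + 6·(4/25) = 42/25.
E[W | Z = 3] = (42/25) / (9/25) = 14/3.

14/3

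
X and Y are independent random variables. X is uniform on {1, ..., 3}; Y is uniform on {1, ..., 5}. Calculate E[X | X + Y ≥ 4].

P(X + Y ≥ 4) = 4/5.
Summing X·P(x,y) over outcomes with X + Y ≥ 4 gives 26/15.
E[X | X + Y ≥ 4] = (26/15) / (4/5) = 13/6.

13/6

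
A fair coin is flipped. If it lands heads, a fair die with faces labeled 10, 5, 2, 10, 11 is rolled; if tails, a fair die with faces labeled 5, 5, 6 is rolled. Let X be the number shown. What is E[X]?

97/15

E[X | heads] = (10+5+2+10+11)/5 = 38/5.
E[X | tails] = (5+5+6)/3 = 16/3.
E[X] = (1/2)·(38/5) + (1/2)·(16/3) = 97/15.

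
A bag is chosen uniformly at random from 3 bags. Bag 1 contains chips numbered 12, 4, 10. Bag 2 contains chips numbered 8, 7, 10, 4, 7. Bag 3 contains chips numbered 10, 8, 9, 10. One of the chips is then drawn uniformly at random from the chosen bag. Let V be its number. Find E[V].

1507/180

E[V | bag 1] = (12+4+10)/3 = 26/3.
E[V | bag 2] = (8+7+10+4+7)/5 = 36/5.
E[V | bag 3] = (10+8+9+10)/4 = 37/4.
By the law of total expectation,
E[V] = (1/3)·(26/3) + (1/3)·(36/5) + (1/3)·(37/4) = 1507/180.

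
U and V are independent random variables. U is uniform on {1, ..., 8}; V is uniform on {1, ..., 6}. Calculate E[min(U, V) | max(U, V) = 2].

4/3

Outcomes with max(U, V) = 2: (1,2), (2,1), (2,2), each with probability 1/48.
E[min(U, V) | max(U, V) = 2] = (1 + 1 + 2) / 3 = 4/3.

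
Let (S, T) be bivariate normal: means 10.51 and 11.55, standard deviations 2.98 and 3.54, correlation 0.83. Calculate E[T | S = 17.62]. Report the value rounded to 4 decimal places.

18.5603

The regression of T on S has slope ρ·σ_T/σ_S and passes through (μ_S, μ_T).
E[T | S=17.62] = 11.55 + (0.83)·(3.54/2.98)·(17.62 − (10.51)) = 11.55 + (0.985973)·(7.11) = 18.5603.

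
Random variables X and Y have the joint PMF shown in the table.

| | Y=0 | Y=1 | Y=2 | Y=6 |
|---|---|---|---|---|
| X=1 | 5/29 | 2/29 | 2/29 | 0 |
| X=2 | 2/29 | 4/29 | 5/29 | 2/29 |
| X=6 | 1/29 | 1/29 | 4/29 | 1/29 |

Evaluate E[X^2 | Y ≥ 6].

P(Y ≥ 6) = 3/29.
Σ X^2·P over the event = 4·(2/29) + 36·(1/29) = 44/29.
E[X^2 | Y ≥ 6] = (44/29) / (3/29) = 44/3.

44/3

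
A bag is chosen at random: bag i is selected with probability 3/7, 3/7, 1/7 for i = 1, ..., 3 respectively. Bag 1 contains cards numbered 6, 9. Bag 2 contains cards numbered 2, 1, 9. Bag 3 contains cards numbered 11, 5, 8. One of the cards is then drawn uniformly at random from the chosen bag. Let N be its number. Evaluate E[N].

E[N | bag 1] = (6+9)/2 = 15/2.
E[N | bag 2] = (2+1+9)/3 = 4.
E[N | bag 3] = (11+5+8)/3 = 8.
By the law of total expectation,
E[N] = (3/7)·(15/2) + (3/7)·(4) + (1/7)·(8) = 85/14.

85/14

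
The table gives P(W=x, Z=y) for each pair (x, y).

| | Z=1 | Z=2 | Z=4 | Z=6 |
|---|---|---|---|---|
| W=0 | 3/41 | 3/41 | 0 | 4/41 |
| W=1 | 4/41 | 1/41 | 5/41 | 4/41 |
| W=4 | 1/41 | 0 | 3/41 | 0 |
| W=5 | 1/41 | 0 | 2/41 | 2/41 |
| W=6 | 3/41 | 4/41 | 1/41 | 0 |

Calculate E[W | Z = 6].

7/5

P(Z = 6) = 10/41.
Σ W·P over the event = 0·(4/41) + 1·(4/41) + 5·(2/41) = 14/41.
E[W | Z = 6] = (14/41) / (10/41) = 7/5.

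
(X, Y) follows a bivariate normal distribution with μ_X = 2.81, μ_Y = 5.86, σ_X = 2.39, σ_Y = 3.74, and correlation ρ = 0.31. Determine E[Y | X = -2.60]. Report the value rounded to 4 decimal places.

3.2356

The regression of Y on X has slope ρ·σ_Y/σ_X and passes through (μ_X, μ_Y).
E[Y | X=-2.60] = 5.86 + (0.31)·(3.74/2.39)·(-2.60 − (2.81)) = 5.86 + (0.4851)·(-5.41) = 3.2356.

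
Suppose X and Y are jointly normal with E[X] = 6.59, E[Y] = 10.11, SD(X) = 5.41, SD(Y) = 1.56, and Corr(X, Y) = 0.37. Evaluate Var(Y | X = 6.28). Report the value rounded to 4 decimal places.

2.1004

For a bivariate normal, Var(Y | X=x) = σ_Y²(1 − ρ²).
Var(Y | X=6.28) = (1.56)²·(1 − (0.37)²) = 2.4336·0.8631 = 2.1004.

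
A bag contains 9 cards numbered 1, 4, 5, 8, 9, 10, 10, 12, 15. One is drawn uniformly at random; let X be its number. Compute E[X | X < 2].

P(X < 2) = 1/9.
Σ over the event: 1·1/9 = 1/9.
E[X | X < 2] = (1/9) / (1/9) = 1.

1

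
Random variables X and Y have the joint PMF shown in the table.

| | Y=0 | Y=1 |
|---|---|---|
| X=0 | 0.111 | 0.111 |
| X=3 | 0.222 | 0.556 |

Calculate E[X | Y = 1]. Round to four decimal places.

2.5007

P(Y = 1) = 0.667.
Σ X·P over the event = 0·(0.111) + 3·(0.556) = 1.668.
E[X | Y = 1] = (1.668) / (0.667) = 2.5007.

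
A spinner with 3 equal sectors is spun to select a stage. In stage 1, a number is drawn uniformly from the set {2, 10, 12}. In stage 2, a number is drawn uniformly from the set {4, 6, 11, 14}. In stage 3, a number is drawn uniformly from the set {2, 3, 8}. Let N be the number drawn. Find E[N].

253/36

E[N | stage 1] = (2+10+12)/3 = 8.
E[N | stage 2] = (4+6+11+14)/4 = 35/4.
E[N | stage 3] = (2+3+8)/3 = 13/3.
E[N] = (1/3)·(8) + (1/3)·(35/4) + (1/3)·(13/3) = 253/36.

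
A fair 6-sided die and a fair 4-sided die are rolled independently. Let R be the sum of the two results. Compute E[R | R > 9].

10

P(R > 9) = 1/24.
Σ over the event: 10·1/24 = 5/12.
E[R | R > 9] = (5/12) / (1/24) = 10.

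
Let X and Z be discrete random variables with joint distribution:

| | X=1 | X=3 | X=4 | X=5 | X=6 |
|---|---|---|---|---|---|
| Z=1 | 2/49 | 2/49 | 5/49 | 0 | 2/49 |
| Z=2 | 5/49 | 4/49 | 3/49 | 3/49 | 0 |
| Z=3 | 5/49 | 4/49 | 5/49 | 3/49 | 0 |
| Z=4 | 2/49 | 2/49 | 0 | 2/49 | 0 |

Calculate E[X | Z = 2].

44/15

P(Z = 2) = 15/49.
Summing X·P(X=x,Z=y) over the conditioning event gives 44/49.
E[X | Z = 2] = (44/49) / (15/49) = 44/15.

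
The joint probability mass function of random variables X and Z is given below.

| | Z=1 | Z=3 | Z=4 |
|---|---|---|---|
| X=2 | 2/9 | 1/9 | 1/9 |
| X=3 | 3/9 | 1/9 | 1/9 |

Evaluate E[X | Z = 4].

P(Z = 4) = 2/9.
Σ X·P over the event = 2·(1/9) + 3·(1/9) = 5/9.
E[X | Z = 4] = (5/9) / (2/9) = 5/2.

5/2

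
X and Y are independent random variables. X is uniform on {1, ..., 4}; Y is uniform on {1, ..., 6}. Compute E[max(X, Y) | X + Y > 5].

67/14

P(X + Y > 5) = 7/12.
Summing max(X,Y)·P(x,y) over outcomes with X + Y > 5 gives 67/24.
E[max(X, Y) | X + Y > 5] = (67/24) / (7/12) = 67/14.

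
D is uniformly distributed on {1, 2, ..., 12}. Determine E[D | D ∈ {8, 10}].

9

P(D ∈ {8, 10}) = 1/6.
Σ over the event: 8·1/12 + 10·1/12 = 3/2.
E[D | D ∈ {8, 10}] = (3/2) / (1/6) = 9.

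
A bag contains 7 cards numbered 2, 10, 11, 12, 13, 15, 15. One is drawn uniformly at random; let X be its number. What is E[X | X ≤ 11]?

P(X ≤ 11) = 3/7.
Σ over the event: 2·1/7 + 10·1/7 + 11·1/7 = 23/7.
E[X | X ≤ 11] = (23/7) / (3/7) = 23/3.

23/3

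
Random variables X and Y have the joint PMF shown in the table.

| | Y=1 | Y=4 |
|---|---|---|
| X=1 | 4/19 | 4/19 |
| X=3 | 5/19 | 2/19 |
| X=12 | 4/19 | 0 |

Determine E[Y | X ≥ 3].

17/11

P(X ≥ 3) = 11/19.
Summing Y·P(X=x,Y=y) over the conditioning event gives 17/19.
E[Y | X ≥ 3] = (17/19) / (11/19) = 17/11.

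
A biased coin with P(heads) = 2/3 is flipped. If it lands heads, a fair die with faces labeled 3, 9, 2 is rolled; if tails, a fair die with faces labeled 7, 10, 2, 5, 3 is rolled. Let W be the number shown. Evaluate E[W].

E[W | heads] = (3+9+2)/3 = 14/3.
E[W | tails] = (7+10+2+5+3)/5 = 27/5.
By the law of total expectation,
E[W] = (2/3)·(14/3) + (1/3)·(27/5) = 221/45.

221/45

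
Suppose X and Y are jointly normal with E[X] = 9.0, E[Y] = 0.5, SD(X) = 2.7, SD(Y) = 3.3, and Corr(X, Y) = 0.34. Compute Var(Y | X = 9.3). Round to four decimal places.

Var(Y | X=x) = (1 − ρ²)·σ_Y².
Var(Y | X=9.3) = (3.3)²·(1 − (0.34)²) = 10.89·0.8844 = 9.6311.

9.6311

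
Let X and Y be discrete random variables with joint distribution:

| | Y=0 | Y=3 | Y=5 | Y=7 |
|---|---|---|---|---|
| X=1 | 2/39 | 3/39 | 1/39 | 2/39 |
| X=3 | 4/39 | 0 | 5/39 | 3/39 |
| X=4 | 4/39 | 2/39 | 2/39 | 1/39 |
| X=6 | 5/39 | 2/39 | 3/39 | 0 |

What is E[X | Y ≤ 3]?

P(Y ≤ 3) = 22/39.
Σ X·P over the event = 1·(2/39) + 1·(3/39) + 3·(4/39) + 4·(4/39) + 4·(2/39) + 6·(5/39) + 6·(2/39) = 83/39.
E[X | Y ≤ 3] = (83/39) / (22/39) = 83/22.

83/22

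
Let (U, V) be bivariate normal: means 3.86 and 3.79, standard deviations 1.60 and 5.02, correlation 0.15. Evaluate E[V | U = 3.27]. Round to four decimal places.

E[V | U=x] = μ_V + ρ(σ_V/σ_U)(x − μ_U) for jointly normal variables.
E[V | U=3.27] = 3.79 + (0.15)·(5.02/1.60)·(3.27 − (3.86)) = 3.79 + (0.47063)·(-0.59) = 3.5123.

3.5123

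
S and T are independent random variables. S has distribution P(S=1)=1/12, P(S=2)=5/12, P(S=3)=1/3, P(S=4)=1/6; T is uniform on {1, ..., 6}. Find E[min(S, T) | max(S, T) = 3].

P(max(S, T) = 3) = 1/4.
Summing min(S,T)·P(x,y) over outcomes with max(S, T) = 3 gives 35/72.
E[min(S, T) | max(S, T) = 3] = (35/72) / (1/4) = 35/18.

35/18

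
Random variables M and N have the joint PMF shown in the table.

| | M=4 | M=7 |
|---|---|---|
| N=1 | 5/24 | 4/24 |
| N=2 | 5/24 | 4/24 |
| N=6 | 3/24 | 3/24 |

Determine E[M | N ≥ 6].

P(N ≥ 6) = 1/4.
Summing M·P(M=x,N=y) over the conditioning event gives 11/8.
E[M | N ≥ 6] = (11/8) / (1/4) = 11/2.

11/2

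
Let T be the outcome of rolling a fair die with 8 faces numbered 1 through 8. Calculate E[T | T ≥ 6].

7

Given T ≥ 6, T is equally likely to be any of {6, 7, 8}.
E[T | T ≥ 6] = (6 + 7 + 8) / 3 = 7.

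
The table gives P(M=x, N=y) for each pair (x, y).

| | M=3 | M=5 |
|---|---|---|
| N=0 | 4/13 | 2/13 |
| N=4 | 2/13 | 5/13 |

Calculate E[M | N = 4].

P(N = 4) = 7/13.
Summing M·P(M=x,N=y) over the conditioning event gives 31/13.
E[M | N = 4] = (31/13) / (7/13) = 31/7.

31/7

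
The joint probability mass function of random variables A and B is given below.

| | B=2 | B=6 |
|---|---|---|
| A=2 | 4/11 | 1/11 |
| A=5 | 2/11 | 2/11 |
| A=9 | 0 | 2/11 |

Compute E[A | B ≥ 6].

6

P(B ≥ 6) = 5/11.
Σ A·P over the event = 2·(1/11) + 5·(2/11) + 9·(2/11) = 30/11.
E[A | B ≥ 6] = (30/11) / (5/11) = 6.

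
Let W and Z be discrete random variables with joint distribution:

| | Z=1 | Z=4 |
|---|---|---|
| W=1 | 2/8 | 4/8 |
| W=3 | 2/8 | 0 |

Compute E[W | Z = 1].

2

P(Z = 1) = 1/2.
Σ W·P over the event = 1·(2/8) + 3·(2/8) = 1.
E[W | Z = 1] = (1) / (1/2) = 2.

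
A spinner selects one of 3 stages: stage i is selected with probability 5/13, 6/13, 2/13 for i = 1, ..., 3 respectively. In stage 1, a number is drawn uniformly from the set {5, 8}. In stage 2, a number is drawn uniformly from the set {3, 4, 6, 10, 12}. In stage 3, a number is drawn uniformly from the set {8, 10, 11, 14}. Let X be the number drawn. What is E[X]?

E[X | stage 1] = (5+8)/2 = 13/2.
E[X | stage 2] = (3+4+6+10+12)/5 = 7.
E[X | stage 3] = (8+10+11+14)/4 = 43/4.
E[X] = (5/13)·(13/2) + (6/13)·(7) + (2/13)·(43/4) = 96/13.

96/13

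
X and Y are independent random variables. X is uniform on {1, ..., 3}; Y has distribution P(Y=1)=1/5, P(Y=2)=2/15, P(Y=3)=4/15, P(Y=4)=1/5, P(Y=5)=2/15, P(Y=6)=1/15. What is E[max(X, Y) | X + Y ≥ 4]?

139/37

P(X + Y ≥ 4) = 37/45.
Summing max(X,Y)·P(x,y) over outcomes with X + Y ≥ 4 gives 139/45.
E[max(X, Y) | X + Y ≥ 4] = (139/45) / (37/45) = 139/37.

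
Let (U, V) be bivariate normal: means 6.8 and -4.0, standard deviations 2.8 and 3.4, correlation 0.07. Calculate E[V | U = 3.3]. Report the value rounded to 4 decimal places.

-4.2975

For a bivariate normal, E[V | U=x] = μ_V + ρ·(σ_V/σ_U)·(x − μ_U).
E[V | U=3.3] = -4.0 + (0.07)·(3.4/2.8)·(3.3 − (6.8)) = -4.0 + (0.085)·(-3.5) = -4.2975.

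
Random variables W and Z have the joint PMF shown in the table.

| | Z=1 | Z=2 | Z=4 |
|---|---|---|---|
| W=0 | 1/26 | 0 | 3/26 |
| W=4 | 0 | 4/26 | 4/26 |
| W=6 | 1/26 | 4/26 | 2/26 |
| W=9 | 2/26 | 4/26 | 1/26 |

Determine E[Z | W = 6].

P(W = 6) = 7/26.
Σ Z·P over the event = 1·(1/26) + 2·(4/26) + 4·(2/26) = 17/26.
E[Z | W = 6] = (17/26) / (7/26) = 17/7.

17/7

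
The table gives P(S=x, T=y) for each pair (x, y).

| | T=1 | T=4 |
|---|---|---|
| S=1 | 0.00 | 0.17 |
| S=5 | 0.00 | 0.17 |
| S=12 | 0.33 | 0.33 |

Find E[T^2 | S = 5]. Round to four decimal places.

P(S = 5) = 0.17.
Σ T^2·P over the event = 16·(0.17) = 2.72.
E[T^2 | S = 5] = (2.72) / (0.17) = 16.0000.

16.0000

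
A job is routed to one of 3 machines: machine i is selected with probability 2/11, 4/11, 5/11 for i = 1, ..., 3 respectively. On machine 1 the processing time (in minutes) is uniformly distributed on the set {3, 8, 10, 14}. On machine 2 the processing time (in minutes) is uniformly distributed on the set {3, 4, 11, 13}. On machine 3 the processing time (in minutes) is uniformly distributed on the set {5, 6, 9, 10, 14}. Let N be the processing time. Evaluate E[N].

E[N | machine 1] = (3+8+10+14)/4 = 35/4.
E[N | machine 2] = (3+4+11+13)/4 = 31/4.
E[N | machine 3] = (5+6+9+10+14)/5 = 44/5.
By the law of total expectation,
E[N] = (2/11)·(35/4) + (4/11)·(31/4) + (5/11)·(44/5) = 185/22.

185/22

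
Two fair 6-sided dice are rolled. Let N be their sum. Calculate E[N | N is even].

7

P(N is even) = 1/2.
Σ over the event: 2·1/36 + 4·1/12 + 6·5/36 + 8·5/36 + 10·1/12 + 12·1/36 = 7/2.
E[N | N is even] = (7/2) / (1/2) = 7.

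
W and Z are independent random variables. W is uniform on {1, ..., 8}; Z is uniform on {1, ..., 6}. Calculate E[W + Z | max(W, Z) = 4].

Outcomes with max(W, Z) = 4: (1,4), (2,4), (3,4), (4,1), (4,2), (4,3), (4,4), each with probability 1/48.
E[W + Z | max(W, Z) = 4] = (5 + 6 + 7 + 5 + 6 + 7 + 8) / 7 = 44/7.

44/7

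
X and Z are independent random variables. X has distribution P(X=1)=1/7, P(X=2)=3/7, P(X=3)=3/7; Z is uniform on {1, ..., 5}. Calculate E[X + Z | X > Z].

4

P(X > Z) = 9/35.
Summing (X+Z)·P(x,y) over outcomes with X > Z gives 36/35.
E[X + Z | X > Z] = (36/35) / (9/35) = 4.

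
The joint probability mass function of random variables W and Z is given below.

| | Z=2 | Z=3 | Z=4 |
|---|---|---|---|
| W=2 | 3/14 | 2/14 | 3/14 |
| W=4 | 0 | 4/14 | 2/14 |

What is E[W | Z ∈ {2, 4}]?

5/2

P(Z ∈ {2, 4}) = 4/7.
Σ W·P over the event = 2·(3/14) + 2·(3/14) + 4·(2/14) = 10/7.
E[W | Z ∈ {2, 4}] = (10/7) / (4/7) = 5/2.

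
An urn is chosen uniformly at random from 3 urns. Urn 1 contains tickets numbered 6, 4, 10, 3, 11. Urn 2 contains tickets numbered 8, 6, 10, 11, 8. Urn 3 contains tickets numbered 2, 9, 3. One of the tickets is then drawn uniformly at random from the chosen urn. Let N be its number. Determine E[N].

301/45

E[N | urn 1] = (6+4+10+3+11)/5 = 34/5.
E[N | urn 2] = (8+6+10+11+8)/5 = 43/5.
E[N | urn 3] = (2+9+3)/3 = 14/3.
E[N] = (1/3)·(34/5) + (1/3)·(43/5) + (1/3)·(14/3) = 301/45.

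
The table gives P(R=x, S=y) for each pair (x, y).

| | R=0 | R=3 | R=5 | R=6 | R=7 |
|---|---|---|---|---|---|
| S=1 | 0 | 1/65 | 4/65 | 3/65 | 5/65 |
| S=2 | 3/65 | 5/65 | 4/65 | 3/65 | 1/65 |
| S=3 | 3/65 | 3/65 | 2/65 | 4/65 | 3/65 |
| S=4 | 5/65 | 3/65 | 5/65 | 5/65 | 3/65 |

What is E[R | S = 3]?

P(S = 3) = 3/13.
Summing R·P(R=x,S=y) over the conditioning event gives 64/65.
E[R | S = 3] = (64/65) / (3/13) = 64/15.

64/15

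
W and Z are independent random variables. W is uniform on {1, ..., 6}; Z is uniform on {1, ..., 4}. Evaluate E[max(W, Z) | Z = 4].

9/2

P(Z = 4) = 1/4.
Summing max(W,Z)·P(x,y) over outcomes with Z = 4 gives 9/8.
E[max(W, Z) | Z = 4] = (9/8) / (1/4) = 9/2.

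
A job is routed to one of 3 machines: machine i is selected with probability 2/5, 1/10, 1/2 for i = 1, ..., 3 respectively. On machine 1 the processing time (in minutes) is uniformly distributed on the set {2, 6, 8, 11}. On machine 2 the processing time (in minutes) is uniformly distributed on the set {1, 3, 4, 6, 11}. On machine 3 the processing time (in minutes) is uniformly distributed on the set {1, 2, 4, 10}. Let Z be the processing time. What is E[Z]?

213/40

E[Z | machine 1] = (2+6+8+11)/4 = 27/4.
E[Z | machine 2] = (1+3+4+6+11)/5 = 5.
E[Z | machine 3] = (1+2+4+10)/4 = 17/4.
E[Z] = (2/5)·(27/4) + (1/10)·(5) + (1/2)·(17/4) = 213/40.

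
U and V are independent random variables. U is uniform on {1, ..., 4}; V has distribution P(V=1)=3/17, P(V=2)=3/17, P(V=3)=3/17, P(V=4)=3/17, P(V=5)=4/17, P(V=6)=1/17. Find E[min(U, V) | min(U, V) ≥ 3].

37/11

P(min(U, V) ≥ 3) = 11/34.
Summing min(U,V)·P(x,y) over outcomes with min(U, V) ≥ 3 gives 37/34.
E[min(U, V) | min(U, V) ≥ 3] = (37/34) / (11/34) = 37/11.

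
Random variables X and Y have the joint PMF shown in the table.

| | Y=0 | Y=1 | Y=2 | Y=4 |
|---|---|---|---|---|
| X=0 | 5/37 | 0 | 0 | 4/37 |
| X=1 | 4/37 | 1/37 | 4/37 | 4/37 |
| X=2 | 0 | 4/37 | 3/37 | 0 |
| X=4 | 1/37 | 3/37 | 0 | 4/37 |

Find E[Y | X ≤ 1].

41/22

P(X ≤ 1) = 22/37.
Σ Y·P over the event = 0·(5/37) + 4·(4/37) + 0·(4/37) + 1·(1/37) + 2·(4/37) + 4·(4/37) = 41/37.
E[Y | X ≤ 1] = (41/37) / (22/37) = 41/22.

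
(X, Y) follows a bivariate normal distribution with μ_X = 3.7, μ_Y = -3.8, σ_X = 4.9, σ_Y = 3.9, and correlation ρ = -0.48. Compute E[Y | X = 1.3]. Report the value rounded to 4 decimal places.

E[Y | X=x] = μ_Y + ρ(σ_Y/σ_X)(x − μ_X) for jointly normal variables.
E[Y | X=1.3] = -3.8 + (-0.48)·(3.9/4.9)·(1.3 − (3.7)) = -3.8 + (-0.38204)·(-2.4) = -2.8831.

-2.8831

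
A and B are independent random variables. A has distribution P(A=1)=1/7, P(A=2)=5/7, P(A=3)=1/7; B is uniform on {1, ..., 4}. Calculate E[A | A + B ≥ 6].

P(A + B ≥ 6) = 1/4.
Summing A·P(x,y) over outcomes with A + B ≥ 6 gives 4/7.
E[A | A + B ≥ 6] = (4/7) / (1/4) = 16/7.

16/7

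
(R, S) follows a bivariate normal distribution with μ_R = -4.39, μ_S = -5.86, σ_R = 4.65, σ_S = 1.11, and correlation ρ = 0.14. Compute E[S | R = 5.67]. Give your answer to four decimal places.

-5.5238

For a bivariate normal, E[S | R=x] = μ_S + ρ·(σ_S/σ_R)·(x − μ_R).
E[S | R=5.67] = -5.86 + (0.14)·(1.11/4.65)·(5.67 − (-4.39)) = -5.86 + (0.033419)·(10.06) = -5.5238.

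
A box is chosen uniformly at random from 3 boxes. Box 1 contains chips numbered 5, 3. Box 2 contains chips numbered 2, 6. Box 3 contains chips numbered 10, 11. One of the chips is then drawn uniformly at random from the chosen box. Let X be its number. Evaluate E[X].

E[X | box 1] = (5+3)/2 = 4.
E[X | box 2] = (2+6)/2 = 4.
E[X | box 3] = (10+11)/2 = 21/2.
By the law of total expectation,
E[X] = (1/3)·(4) + (1/3)·(4) + (1/3)·(21/2) = 37/6.

37/6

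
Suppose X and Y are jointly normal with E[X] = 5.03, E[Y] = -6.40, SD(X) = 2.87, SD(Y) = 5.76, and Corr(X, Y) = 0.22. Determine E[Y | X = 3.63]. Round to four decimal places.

The regression of Y on X has slope ρ·σ_Y/σ_X and passes through (μ_X, μ_Y).
E[Y | X=3.63] = -6.40 + (0.22)·(5.76/2.87)·(3.63 − (5.03)) = -6.40 + (0.44153)·(-1.4) = -7.0181.

-7.0181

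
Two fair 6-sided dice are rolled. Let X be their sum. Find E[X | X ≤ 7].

16/3

P(X ≤ 7) = 7/12.
Σ over the event: 2·1/36 + 3·1/18 + 4·1/12 + 5·1/9 + 6·5/36 + 7·1/6 = 28/9.
E[X | X ≤ 7] = (28/9) / (7/12) = 16/3.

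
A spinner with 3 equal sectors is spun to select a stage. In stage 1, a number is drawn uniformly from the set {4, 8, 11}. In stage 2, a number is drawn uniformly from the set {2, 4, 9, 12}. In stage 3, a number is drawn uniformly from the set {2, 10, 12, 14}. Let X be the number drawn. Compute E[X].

287/36

E[X | stage 1] = (4+8+11)/3 = 23/3.
E[X | stage 2] = (2+4+9+12)/4 = 27/4.
E[X | stage 3] = (2+10+12+14)/4 = 19/2.
By the law of total expectation,
E[X] = (1/3)·(23/3) + (1/3)·(27/4) + (1/3)·(19/2) = 287/36.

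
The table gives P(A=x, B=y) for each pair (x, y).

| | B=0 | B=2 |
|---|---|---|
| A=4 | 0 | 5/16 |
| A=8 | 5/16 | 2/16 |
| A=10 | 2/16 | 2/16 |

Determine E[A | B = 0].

P(B = 0) = 7/16.
Σ A·P over the event = 8·(5/16) + 10·(2/16) = 15/4.
E[A | B = 0] = (15/4) / (7/16) = 60/7.

60/7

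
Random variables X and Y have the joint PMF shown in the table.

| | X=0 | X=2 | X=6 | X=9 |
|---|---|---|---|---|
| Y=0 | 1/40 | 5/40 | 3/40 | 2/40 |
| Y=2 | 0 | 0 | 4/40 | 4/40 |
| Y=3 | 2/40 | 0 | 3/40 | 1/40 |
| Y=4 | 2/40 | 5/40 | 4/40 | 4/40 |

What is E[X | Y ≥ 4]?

P(Y ≥ 4) = 3/8.
Σ X·P over the event = 0·(2/40) + 2·(5/40) + 6·(4/40) + 9·(4/40) = 7/4.
E[X | Y ≥ 4] = (7/4) / (3/8) = 14/3.

14/3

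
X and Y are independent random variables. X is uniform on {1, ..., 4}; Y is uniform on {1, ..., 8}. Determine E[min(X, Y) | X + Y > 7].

20/7

P(X + Y > 7) = 7/16.
Summing min(X,Y)·P(x,y) over outcomes with X + Y > 7 gives 5/4.
E[min(X, Y) | X + Y > 7] = (5/4) / (7/16) = 20/7.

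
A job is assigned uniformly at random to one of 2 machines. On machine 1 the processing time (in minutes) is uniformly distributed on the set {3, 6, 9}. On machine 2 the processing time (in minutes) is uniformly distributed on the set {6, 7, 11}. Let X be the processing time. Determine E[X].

E[X | machine 1] = (3+6+9)/3 = 6.
E[X | machine 2] = (6+7+11)/3 = 8.
E[X] = (1/2)·(6) + (1/2)·(8) = 7.

7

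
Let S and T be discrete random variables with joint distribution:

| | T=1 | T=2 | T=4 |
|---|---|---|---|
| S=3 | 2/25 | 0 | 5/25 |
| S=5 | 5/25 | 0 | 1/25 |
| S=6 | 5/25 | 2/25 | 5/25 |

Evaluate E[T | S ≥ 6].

29/12

P(S ≥ 6) = 12/25.
Σ T·P over the event = 1·(5/25) + 2·(2/25) + 4·(5/25) = 29/25.
E[T | S ≥ 6] = (29/25) / (12/25) = 29/12.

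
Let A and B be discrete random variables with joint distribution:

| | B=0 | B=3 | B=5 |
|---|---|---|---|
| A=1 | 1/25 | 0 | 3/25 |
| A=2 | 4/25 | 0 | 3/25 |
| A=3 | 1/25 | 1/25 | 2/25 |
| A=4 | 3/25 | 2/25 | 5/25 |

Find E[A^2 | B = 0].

P(B = 0) = 9/25.
Summing A^2·P(A=x,B=y) over the conditioning event gives 74/25.
E[A^2 | B = 0] = (74/25) / (9/25) = 74/9.

74/9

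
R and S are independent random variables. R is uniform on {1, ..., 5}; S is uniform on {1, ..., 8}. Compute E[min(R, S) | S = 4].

Outcomes with S = 4: (1,4), (2,4), (3,4), (4,4), (5,4), each with probability 1/40.
E[min(R, S) | S = 4] = (1 + 2 + 3 + 4 + 4) / 5 = 14/5.

14/5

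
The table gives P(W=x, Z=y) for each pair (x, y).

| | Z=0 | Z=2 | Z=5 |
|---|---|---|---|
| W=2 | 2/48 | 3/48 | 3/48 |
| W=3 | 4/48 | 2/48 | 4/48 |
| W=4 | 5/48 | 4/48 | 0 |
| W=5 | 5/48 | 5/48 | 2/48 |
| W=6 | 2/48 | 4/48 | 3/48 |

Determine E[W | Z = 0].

P(Z = 0) = 3/8.
Σ W·P over the event = 2·(2/48) + 3·(4/48) + 4·(5/48) + 5·(5/48) + 6·(2/48) = 73/48.
E[W | Z = 0] = (73/48) / (3/8) = 73/18.

73/18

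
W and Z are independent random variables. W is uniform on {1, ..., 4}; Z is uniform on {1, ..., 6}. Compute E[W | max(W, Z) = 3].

Outcomes with max(W, Z) = 3: (1,3), (2,3), (3,1), (3,2), (3,3), each with probability 1/24.
E[W | max(W, Z) = 3] = (1 + 2 + 3 + 3 + 3) / 5 = 12/5.

12/5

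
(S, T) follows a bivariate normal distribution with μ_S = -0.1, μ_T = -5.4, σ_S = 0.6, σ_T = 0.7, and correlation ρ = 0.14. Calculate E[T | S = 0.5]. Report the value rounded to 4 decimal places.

-5.3020

For a bivariate normal, E[T | S=x] = μ_T + ρ·(σ_T/σ_S)·(x − μ_S).
E[T | S=0.5] = -5.4 + (0.14)·(0.7/0.6)·(0.5 − (-0.1)) = -5.4 + (0.16333)·(0.6) = -5.3020.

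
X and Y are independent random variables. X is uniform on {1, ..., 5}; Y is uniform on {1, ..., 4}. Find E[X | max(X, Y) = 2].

5/3

Outcomes with max(X, Y) = 2: (1,2), (2,1), (2,2), each with probability 1/20.
E[X | max(X, Y) = 2] = (1 + 2 + 2) / 3 = 5/3.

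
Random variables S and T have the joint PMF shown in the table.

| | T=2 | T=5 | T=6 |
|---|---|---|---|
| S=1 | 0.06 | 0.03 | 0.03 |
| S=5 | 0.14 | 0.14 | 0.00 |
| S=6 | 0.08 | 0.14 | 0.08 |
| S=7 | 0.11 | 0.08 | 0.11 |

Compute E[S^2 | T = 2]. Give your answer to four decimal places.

30.3333

P(T = 2) = 0.39.
Summing S^2·P(S=x,T=y) over the conditioning event gives 11.83.
E[S^2 | T = 2] = (11.83) / (0.39) = 30.3333.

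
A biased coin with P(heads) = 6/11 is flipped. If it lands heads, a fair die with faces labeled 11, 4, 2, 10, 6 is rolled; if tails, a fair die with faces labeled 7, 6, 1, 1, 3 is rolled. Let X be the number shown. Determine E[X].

288/55

E[X | heads] = (11+4+2+10+6)/5 = 33/5.
E[X | tails] = (7+6+1+1+3)/5 = 18/5.
By the law of total expectation,
E[X] = (6/11)·(33/5) + (5/11)·(18/5) = 288/55.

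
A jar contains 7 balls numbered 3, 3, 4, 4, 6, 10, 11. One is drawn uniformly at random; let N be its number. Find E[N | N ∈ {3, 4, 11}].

P(N ∈ {3, 4, 11}) = 5/7.
Σ over the event: 3·2/7 + 4·2/7 + 11·1/7 = 25/7.
E[N | N ∈ {3, 4, 11}] = (25/7) / (5/7) = 5.

5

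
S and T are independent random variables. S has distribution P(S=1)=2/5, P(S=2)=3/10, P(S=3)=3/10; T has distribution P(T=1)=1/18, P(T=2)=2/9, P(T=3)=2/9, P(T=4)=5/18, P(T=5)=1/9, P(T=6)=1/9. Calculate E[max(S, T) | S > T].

17/6

P(S > T) = 1/10.
Summing max(S,T)·P(x,y) over outcomes with S > T gives 17/60.
E[max(S, T) | S > T] = (17/60) / (1/10) = 17/6.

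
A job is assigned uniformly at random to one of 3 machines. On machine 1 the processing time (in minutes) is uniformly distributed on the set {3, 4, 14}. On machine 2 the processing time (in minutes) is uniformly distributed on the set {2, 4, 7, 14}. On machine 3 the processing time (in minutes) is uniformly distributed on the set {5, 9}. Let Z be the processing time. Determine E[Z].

E[Z | machine 1] = (3+4+14)/3 = 7.
E[Z | machine 2] = (2+4+7+14)/4 = 27/4.
E[Z | machine 3] = (5+9)/2 = 7.
By the law of total expectation,
E[Z] = (1/3)·(7) + (1/3)·(27/4) + (1/3)·(7) = 83/12.

83/12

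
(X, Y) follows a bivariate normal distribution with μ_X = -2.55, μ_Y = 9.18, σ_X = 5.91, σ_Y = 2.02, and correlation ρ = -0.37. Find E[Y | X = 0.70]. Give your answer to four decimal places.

For a bivariate normal, E[Y | X=x] = μ_Y + ρ·(σ_Y/σ_X)·(x − μ_X).
E[Y | X=0.70] = 9.18 + (-0.37)·(2.02/5.91)·(0.70 − (-2.55)) = 9.18 + (-0.12646)·(3.25) = 8.7690.

8.7690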